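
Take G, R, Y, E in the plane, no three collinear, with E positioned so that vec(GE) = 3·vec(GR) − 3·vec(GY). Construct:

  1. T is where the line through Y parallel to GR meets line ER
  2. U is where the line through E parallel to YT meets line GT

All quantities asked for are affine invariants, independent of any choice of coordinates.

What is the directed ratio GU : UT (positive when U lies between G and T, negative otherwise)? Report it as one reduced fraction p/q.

GU:UT = -3/4

Choose coordinates G = (0, 0), R = (1, 0), Y = (0, 1), E = (3, -3).
1. T is where the line through Y parallel to GR meets line ER ⇒ T = (1/3, 1)
2. U is where the line through E parallel to YT meets line GT ⇒ U = (-1, -3)
U = G + t·(T−G) with t = -3, so GU:UT = t:(1−t) = -3:4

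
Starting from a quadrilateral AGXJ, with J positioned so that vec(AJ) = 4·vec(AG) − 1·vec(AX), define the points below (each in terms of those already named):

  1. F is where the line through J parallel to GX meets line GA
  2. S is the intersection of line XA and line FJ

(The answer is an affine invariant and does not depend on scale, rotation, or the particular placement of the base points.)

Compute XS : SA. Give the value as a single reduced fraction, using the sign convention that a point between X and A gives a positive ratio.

Set A = (0, 0), G = (1, 0), X = (0, 1), J = (4, -1); any affine frame gives the same invariant.
1. F is where the line through J parallel to GX meets line GA ⇒ F = (3, 0)
2. S is the intersection of line XA and line FJ ⇒ S = (0, 3)
S = X + t·(A−X) with t = -2, so XS:SA = t:(1−t) = -2:3

XS:SA = -2/3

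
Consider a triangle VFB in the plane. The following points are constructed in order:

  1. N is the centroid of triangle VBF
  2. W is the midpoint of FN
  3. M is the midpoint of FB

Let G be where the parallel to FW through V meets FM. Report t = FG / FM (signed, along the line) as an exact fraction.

t = -2

Work in coordinates with V = (0, 0), F = (1, 0), B = (0, 1).
1. N is the centroid of triangle VBF ⇒ N = (1/3, 1/3)
2. W is the midpoint of FN ⇒ W = (2/3, 1/6)
3. M is the midpoint of FB ⇒ M = (1/2, 1/2)
through V parallel to FW: direction (-1/3, 1/6); meets FM at G = (2, -1)
G = F + t·(M−F) with t = -2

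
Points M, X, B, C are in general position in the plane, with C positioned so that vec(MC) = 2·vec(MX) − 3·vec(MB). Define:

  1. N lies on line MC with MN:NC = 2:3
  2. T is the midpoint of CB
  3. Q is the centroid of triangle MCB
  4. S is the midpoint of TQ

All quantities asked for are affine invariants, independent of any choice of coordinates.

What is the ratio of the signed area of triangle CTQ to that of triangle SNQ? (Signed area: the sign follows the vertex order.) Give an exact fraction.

Work in coordinates with M = (0, 0), X = (1, 0), B = (0, 1), C = (2, -3).
1. N lies on line MC with MN:NC = 2:3 ⇒ N = (4/5, -6/5)
2. T is the midpoint of CB ⇒ T = (1, -1)
3. Q is the centroid of triangle MCB ⇒ Q = (2/3, -2/3)
4. S is the midpoint of TQ ⇒ S = (5/6, -5/6)
2·[CTQ] = 1/3, 2·[SNQ] = -1/15
[CTQ]:[SNQ] = 1/3:-1/15 = -5

[CTQ]:[SNQ] = -5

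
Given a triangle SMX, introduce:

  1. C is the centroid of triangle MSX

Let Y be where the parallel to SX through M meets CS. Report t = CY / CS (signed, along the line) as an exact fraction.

Work in coordinates with S = (0, 0), M = (1, 0), X = (0, 1).
1. C is the centroid of triangle MSX ⇒ C = (1/3, 1/3)
through M parallel to SX: direction (0, 1); meets CS at Y = (1, 1)
Y = C + t·(S−C) with t = -2

t = -2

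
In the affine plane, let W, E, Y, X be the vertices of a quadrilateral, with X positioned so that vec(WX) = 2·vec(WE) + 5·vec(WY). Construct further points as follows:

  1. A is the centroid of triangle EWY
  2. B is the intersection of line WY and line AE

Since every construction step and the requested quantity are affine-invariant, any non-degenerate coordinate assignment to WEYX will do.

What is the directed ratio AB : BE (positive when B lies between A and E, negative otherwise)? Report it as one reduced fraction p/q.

AB:BE = -1/3

Set W = (0, 0), E = (1, 0), Y = (0, 1), X = (2, 5); any affine frame gives the same invariant.
1. A is the centroid of triangle EWY ⇒ A = (1/3, 1/3)
2. B is the intersection of line WY and line AE ⇒ B = (0, 1/2)
B = A + t·(E−A) with t = -1/2, so AB:BE = t:(1−t) = -1/2:3/2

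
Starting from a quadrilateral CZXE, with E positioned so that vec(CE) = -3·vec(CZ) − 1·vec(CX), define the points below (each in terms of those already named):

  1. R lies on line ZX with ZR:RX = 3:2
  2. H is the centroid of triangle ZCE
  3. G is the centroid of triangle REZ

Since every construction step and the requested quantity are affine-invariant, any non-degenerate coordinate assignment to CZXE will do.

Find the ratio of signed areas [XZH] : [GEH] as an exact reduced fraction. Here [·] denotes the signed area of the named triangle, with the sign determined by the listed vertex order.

[XZH]:[GEH] = -90/17

Work in coordinates with C = (0, 0), Z = (1, 0), X = (0, 1), E = (-3, -1).
1. R lies on line ZX with ZR:RX = 3:2 ⇒ R = (2/5, 3/5)
2. H is the centroid of triangle ZCE ⇒ H = (-2/3, -1/3)
3. G is the centroid of triangle REZ ⇒ G = (-8/15, -2/15)
2·[XZH] = -2, 2·[GEH] = 17/45
[XZH]:[GEH] = -2:17/45 = -90/17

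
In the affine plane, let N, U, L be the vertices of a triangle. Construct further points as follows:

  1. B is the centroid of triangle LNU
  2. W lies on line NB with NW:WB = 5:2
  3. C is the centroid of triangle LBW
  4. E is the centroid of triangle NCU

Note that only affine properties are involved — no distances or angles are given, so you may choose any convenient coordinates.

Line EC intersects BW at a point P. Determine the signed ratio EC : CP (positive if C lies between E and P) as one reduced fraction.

Assign N = (0, 0), U = (1, 0), L = (0, 1) — the answer is frame-independent, so this choice is without loss of generality.
1. B is the centroid of triangle LNU ⇒ B = (1/3, 1/3)
2. W lies on line NB with NW:WB = 5:2 ⇒ W = (5/21, 5/21)
3. C is the centroid of triangle LBW ⇒ C = (4/21, 11/21)
4. E is the centroid of triangle NCU ⇒ E = (25/63, 11/63)
line EC meets BW at P = (11/35, 11/35)
C = E + t·(P−E) with t = 5/2, so EC:CP = 5/2:-3/2

EC:CP = -5/3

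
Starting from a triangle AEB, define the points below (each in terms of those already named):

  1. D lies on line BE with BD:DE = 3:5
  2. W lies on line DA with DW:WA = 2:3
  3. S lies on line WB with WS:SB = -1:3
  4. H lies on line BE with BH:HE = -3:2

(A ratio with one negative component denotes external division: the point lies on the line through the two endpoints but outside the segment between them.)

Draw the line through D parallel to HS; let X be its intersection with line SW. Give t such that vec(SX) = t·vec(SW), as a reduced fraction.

t = 21/8

Choose coordinates A = (0, 0), E = (1, 0), B = (0, 1).
1. D lies on line BE with BD:DE = 3:5 ⇒ D = (3/8, 5/8)
2. W lies on line DA with DW:WA = 2:3 ⇒ W = (9/40, 3/8)
3. S lies on line WB with WS:SB = -1:3 ⇒ S = (27/80, 1/16)
4. H lies on line BE with BH:HE = -3:2 ⇒ H = (3, -2)
through D parallel to HS: direction (-213/80, 33/16); meets SW at X = (27/640, 113/128)
X = S + t·(W−S) with t = 21/8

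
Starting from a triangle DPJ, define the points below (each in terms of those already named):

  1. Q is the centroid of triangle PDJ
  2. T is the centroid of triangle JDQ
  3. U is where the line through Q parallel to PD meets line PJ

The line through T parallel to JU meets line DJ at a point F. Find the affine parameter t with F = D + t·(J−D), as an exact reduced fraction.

Work in coordinates with D = (0, 0), P = (1, 0), J = (0, 1).
1. Q is the centroid of triangle PDJ ⇒ Q = (1/3, 1/3)
2. T is the centroid of triangle JDQ ⇒ T = (1/9, 4/9)
3. U is where the line through Q parallel to PD meets line PJ ⇒ U = (2/3, 1/3)
through T parallel to JU: direction (2/3, -2/3); meets DJ at F = (0, 5/9)
F = D + t·(J−D) with t = 5/9

t = 5/9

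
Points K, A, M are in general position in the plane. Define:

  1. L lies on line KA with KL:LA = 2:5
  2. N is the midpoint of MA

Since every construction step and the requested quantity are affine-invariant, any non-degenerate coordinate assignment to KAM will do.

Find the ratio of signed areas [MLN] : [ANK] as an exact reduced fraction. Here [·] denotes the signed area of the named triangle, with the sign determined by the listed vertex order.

[MLN]:[ANK] = 5/7

Work in coordinates with K = (0, 0), A = (1, 0), M = (0, 1).
1. L lies on line KA with KL:LA = 2:5 ⇒ L = (2/7, 0)
2. N is the midpoint of MA ⇒ N = (1/2, 1/2)
2·[MLN] = 5/14, 2·[ANK] = 1/2
[MLN]:[ANK] = 5/14:1/2 = 5/7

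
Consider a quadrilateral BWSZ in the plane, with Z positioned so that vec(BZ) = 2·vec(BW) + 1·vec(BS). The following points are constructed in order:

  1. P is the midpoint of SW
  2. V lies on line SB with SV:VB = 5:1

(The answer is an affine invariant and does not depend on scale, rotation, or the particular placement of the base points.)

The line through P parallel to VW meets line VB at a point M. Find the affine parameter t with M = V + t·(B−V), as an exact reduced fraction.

t = -5/2

Work in coordinates with B = (0, 0), W = (1, 0), S = (0, 1), Z = (2, 1).
1. P is the midpoint of SW ⇒ P = (1/2, 1/2)
2. V lies on line SB with SV:VB = 5:1 ⇒ V = (0, 1/6)
through P parallel to VW: direction (1, -1/6); meets VB at M = (0, 7/12)
M = V + t·(B−V) with t = -5/2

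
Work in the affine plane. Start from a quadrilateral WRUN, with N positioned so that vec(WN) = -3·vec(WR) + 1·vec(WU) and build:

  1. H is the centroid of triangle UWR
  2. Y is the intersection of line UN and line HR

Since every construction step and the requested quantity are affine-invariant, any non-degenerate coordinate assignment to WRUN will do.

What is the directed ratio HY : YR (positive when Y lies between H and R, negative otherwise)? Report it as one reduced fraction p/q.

Choose coordinates W = (0, 0), R = (1, 0), U = (0, 1), N = (-3, 1).
1. H is the centroid of triangle UWR ⇒ H = (1/3, 1/3)
2. Y is the intersection of line UN and line HR ⇒ Y = (-1, 1)
Y = H + t·(R−H) with t = -2, so HY:YR = t:(1−t) = -2:3

HY:YR = -2/3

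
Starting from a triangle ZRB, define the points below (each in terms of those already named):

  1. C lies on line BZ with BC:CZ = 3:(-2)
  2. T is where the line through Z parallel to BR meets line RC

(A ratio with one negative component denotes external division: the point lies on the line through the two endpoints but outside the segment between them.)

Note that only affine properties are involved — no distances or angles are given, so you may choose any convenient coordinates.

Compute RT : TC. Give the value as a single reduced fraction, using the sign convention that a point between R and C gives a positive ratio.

Set Z = (0, 0), R = (1, 0), B = (0, 1); any affine frame gives the same invariant.
1. C lies on line BZ with BC:CZ = 3:(-2) ⇒ C = (0, -2)
2. T is where the line through Z parallel to BR meets line RC ⇒ T = (2/3, -2/3)
T = R + t·(C−R) with t = 1/3, so RT:TC = t:(1−t) = 1/3:2/3

RT:TC = 1/2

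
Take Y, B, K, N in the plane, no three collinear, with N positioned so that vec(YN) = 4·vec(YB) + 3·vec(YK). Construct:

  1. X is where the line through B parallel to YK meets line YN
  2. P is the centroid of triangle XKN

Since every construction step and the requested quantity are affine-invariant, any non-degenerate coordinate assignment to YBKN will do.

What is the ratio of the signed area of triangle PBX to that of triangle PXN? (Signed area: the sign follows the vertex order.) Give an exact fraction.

Set Y = (0, 0), B = (1, 0), K = (0, 1), N = (4, 3); any affine frame gives the same invariant.
1. X is where the line through B parallel to YK meets line YN ⇒ X = (1, 3/4)
2. P is the centroid of triangle XKN ⇒ P = (5/3, 19/12)
2·[PBX] = -1/2, 2·[PXN] = 1
[PBX]:[PXN] = -1/2:1 = -1/2

[PBX]:[PXN] = -1/2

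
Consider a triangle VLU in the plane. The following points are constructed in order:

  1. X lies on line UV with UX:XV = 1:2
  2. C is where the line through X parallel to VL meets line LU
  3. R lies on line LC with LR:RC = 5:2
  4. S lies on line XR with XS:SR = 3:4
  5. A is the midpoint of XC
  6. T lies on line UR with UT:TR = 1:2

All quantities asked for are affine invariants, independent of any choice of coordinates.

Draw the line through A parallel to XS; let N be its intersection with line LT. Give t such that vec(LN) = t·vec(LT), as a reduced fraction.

Set V = (0, 0), L = (1, 0), U = (0, 1); any affine frame gives the same invariant.
1. X lies on line UV with UX:XV = 1:2 ⇒ X = (0, 2/3)
2. C is where the line through X parallel to VL meets line LU ⇒ C = (1/3, 2/3)
3. R lies on line LC with LR:RC = 5:2 ⇒ R = (11/21, 10/21)
4. S lies on line XR with XS:SR = 3:4 ⇒ S = (11/49, 86/147)
5. A is the midpoint of XC ⇒ A = (1/6, 2/3)
6. T lies on line UR with UT:TR = 1:2 ⇒ T = (11/63, 52/63)
through A parallel to XS: direction (11/49, -4/49); meets LT at N = (3/7, 4/7)
N = L + t·(T−L) with t = 9/13

t = 9/13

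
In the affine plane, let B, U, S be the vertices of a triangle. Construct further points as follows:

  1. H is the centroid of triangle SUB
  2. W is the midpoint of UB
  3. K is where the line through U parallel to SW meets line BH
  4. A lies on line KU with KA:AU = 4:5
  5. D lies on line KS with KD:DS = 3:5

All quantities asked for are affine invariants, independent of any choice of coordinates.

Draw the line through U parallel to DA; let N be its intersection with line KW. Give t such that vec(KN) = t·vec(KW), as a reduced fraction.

Set B = (0, 0), U = (1, 0), S = (0, 1); any affine frame gives the same invariant.
1. H is the centroid of triangle SUB ⇒ H = (1/3, 1/3)
2. W is the midpoint of UB ⇒ W = (1/2, 0)
3. K is where the line through U parallel to SW meets line BH ⇒ K = (2/3, 2/3)
4. A lies on line KU with KA:AU = 4:5 ⇒ A = (22/27, 10/27)
5. D lies on line KS with KD:DS = 3:5 ⇒ D = (5/12, 19/24)
through U parallel to DA: direction (43/108, -91/216); meets KW at N = (263/435, 182/435)
N = K + t·(W−K) with t = 54/145

t = 54/145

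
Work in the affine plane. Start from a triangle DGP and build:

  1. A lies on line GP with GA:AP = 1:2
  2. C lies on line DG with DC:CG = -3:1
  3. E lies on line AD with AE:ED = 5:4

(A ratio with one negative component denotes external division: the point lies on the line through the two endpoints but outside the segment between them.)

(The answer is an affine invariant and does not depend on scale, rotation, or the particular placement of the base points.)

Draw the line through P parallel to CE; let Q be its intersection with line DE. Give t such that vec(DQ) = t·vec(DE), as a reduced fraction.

t = 65/12

Set D = (0, 0), G = (1, 0), P = (0, 1); any affine frame gives the same invariant.
1. A lies on line GP with GA:AP = 1:2 ⇒ A = (2/3, 1/3)
2. C lies on line DG with DC:CG = -3:1 ⇒ C = (3/2, 0)
3. E lies on line AD with AE:ED = 5:4 ⇒ E = (8/27, 4/27)
through P parallel to CE: direction (-65/54, 4/27); meets DE at Q = (130/81, 65/81)
Q = D + t·(E−D) with t = 65/12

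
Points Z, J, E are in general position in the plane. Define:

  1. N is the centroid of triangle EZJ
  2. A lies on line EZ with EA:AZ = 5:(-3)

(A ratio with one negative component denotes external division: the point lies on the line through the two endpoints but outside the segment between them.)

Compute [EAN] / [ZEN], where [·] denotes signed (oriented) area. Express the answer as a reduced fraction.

Assign Z = (0, 0), J = (1, 0), E = (0, 1) — the answer is frame-independent, so this choice is without loss of generality.
1. N is the centroid of triangle EZJ ⇒ N = (1/3, 1/3)
2. A lies on line EZ with EA:AZ = 5:(-3) ⇒ A = (0, -3/2)
2·[EAN] = 5/6, 2·[ZEN] = -1/3
[EAN]:[ZEN] = 5/6:-1/3 = -5/2

[EAN]:[ZEN] = -5/2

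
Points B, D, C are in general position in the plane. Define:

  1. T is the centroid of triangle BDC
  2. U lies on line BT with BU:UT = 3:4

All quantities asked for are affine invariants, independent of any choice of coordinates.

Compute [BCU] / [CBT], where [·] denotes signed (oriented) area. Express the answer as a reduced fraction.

Work in coordinates with B = (0, 0), D = (1, 0), C = (0, 1).
1. T is the centroid of triangle BDC ⇒ T = (1/3, 1/3)
2. U lies on line BT with BU:UT = 3:4 ⇒ U = (1/7, 1/7)
2·[BCU] = -1/7, 2·[CBT] = 1/3
[BCU]:[CBT] = -1/7:1/3 = -3/7

[BCU]:[CBT] = -3/7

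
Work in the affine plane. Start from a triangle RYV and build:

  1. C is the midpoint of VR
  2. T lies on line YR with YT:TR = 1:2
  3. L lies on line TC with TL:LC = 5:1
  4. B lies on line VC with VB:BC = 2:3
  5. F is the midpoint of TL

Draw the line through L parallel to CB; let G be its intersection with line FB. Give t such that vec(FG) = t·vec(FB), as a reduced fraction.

t = 5/7

Set R = (0, 0), Y = (1, 0), V = (0, 1); any affine frame gives the same invariant.
1. C is the midpoint of VR ⇒ C = (0, 1/2)
2. T lies on line YR with YT:TR = 1:2 ⇒ T = (2/3, 0)
3. L lies on line TC with TL:LC = 5:1 ⇒ L = (1/9, 5/12)
4. B lies on line VC with VB:BC = 2:3 ⇒ B = (0, 4/5)
5. F is the midpoint of TL ⇒ F = (7/18, 5/24)
through L parallel to CB: direction (0, 3/10); meets FB at G = (1/9, 53/84)
G = F + t·(B−F) with t = 5/7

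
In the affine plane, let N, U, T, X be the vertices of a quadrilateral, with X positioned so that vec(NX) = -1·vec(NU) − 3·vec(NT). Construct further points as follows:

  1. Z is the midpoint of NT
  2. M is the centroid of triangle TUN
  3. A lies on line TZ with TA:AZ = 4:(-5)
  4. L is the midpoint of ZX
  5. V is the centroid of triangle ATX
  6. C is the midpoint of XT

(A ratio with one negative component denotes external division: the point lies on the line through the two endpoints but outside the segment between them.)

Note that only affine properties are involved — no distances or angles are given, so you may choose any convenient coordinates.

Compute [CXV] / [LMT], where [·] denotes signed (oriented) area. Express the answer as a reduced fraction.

Set N = (0, 0), U = (1, 0), T = (0, 1), X = (-1, -3); any affine frame gives the same invariant.
1. Z is the midpoint of NT ⇒ Z = (0, 1/2)
2. M is the centroid of triangle TUN ⇒ M = (1/3, 1/3)
3. A lies on line TZ with TA:AZ = 4:(-5) ⇒ A = (0, 3)
4. L is the midpoint of ZX ⇒ L = (-1/2, -5/4)
5. V is the centroid of triangle ATX ⇒ V = (-1/3, 1/3)
6. C is the midpoint of XT ⇒ C = (-1/2, -1)
2·[CXV] = -1/3, 2·[LMT] = 13/12
[CXV]:[LMT] = -1/3:13/12 = -4/13

[CXV]:[LMT] = -4/13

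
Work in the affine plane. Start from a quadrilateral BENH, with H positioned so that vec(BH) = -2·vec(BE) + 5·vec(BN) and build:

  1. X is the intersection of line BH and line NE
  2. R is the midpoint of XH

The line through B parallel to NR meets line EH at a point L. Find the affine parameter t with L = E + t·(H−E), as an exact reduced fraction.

Set B = (0, 0), E = (1, 0), N = (0, 1), H = (-2, 5); any affine frame gives the same invariant.
1. X is the intersection of line BH and line NE ⇒ X = (-2/3, 5/3)
2. R is the midpoint of XH ⇒ R = (-4/3, 10/3)
through B parallel to NR: direction (-4/3, 7/3); meets EH at L = (-20, 35)
L = E + t·(H−E) with t = 7

t = 7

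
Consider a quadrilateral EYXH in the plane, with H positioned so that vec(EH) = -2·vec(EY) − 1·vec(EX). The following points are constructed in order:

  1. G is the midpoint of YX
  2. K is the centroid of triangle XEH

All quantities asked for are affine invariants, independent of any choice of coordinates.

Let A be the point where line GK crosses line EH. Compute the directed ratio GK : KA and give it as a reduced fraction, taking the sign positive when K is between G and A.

Work in coordinates with E = (0, 0), Y = (1, 0), X = (0, 1), H = (-2, -1).
1. G is the midpoint of YX ⇒ G = (1/2, 1/2)
2. K is the centroid of triangle XEH ⇒ K = (-2/3, 0)
line GK meets EH at A = (4, 2)
K = G + t·(A−G) with t = -1/3, so GK:KA = -1/3:4/3

GK:KA = -1/4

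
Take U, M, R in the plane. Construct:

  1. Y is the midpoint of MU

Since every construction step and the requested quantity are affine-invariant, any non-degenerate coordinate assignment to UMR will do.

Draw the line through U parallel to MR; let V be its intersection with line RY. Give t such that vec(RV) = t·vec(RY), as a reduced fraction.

Work in coordinates with U = (0, 0), M = (1, 0), R = (0, 1).
1. Y is the midpoint of MU ⇒ Y = (1/2, 0)
through U parallel to MR: direction (-1, 1); meets RY at V = (1, -1)
V = R + t·(Y−R) with t = 2

t = 2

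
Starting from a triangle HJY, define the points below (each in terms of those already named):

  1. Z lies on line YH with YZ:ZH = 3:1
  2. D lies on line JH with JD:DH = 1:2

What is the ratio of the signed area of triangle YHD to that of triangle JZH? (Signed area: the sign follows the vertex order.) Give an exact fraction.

[YHD]:[JZH] = 8/3

Set H = (0, 0), J = (1, 0), Y = (0, 1); any affine frame gives the same invariant.
1. Z lies on line YH with YZ:ZH = 3:1 ⇒ Z = (0, 1/4)
2. D lies on line JH with JD:DH = 1:2 ⇒ D = (2/3, 0)
2·[YHD] = 2/3, 2·[JZH] = 1/4
[YHD]:[JZH] = 2/3:1/4 = 8/3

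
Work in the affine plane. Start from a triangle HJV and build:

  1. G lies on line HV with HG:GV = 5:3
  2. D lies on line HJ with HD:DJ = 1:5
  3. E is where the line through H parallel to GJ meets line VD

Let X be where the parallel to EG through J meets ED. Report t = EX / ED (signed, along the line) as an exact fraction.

Set H = (0, 0), J = (1, 0), V = (0, 1); any affine frame gives the same invariant.
1. G lies on line HV with HG:GV = 5:3 ⇒ G = (0, 5/8)
2. D lies on line HJ with HD:DJ = 1:5 ⇒ D = (1/6, 0)
3. E is where the line through H parallel to GJ meets line VD ⇒ E = (8/43, -5/43)
through J parallel to EG: direction (-8/43, 255/344); meets ED at X = (-191/129, 425/43)
X = E + t·(D−E) with t = 86

t = 86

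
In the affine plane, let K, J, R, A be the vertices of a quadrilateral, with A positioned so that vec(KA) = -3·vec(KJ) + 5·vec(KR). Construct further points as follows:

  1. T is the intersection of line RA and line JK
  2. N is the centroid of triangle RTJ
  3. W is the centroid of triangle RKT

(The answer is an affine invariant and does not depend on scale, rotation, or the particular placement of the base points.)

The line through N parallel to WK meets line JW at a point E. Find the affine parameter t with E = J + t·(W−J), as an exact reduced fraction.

Work in coordinates with K = (0, 0), J = (1, 0), R = (0, 1), A = (-3, 5).
1. T is the intersection of line RA and line JK ⇒ T = (3/4, 0)
2. N is the centroid of triangle RTJ ⇒ N = (7/12, 1/3)
3. W is the centroid of triangle RKT ⇒ W = (1/4, 1/3)
through N parallel to WK: direction (-1/4, -1/3); meets JW at E = (1/2, 2/9)
E = J + t·(W−J) with t = 2/3

t = 2/3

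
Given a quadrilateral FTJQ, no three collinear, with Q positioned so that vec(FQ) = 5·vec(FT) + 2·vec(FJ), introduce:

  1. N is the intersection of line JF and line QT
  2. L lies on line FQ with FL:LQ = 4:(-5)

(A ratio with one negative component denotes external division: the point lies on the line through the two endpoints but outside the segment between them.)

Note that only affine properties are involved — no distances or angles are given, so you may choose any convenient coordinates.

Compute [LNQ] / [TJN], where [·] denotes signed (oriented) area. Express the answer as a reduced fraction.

Assign F = (0, 0), T = (1, 0), J = (0, 1), Q = (5, 2) — the answer is frame-independent, so this choice is without loss of generality.
1. N is the intersection of line JF and line QT ⇒ N = (0, -1/2)
2. L lies on line FQ with FL:LQ = 4:(-5) ⇒ L = (-20, -8)
2·[LNQ] = 25/2, 2·[TJN] = 3/2
[LNQ]:[TJN] = 25/2:3/2 = 25/3

[LNQ]:[TJN] = 25/3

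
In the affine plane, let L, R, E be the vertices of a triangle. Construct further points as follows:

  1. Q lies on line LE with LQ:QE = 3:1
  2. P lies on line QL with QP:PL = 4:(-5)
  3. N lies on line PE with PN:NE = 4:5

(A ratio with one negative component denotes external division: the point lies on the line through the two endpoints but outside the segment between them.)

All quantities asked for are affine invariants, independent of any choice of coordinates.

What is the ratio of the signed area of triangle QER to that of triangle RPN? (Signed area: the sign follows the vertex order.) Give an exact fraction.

Assign L = (0, 0), R = (1, 0), E = (0, 1) — the answer is frame-independent, so this choice is without loss of generality.
1. Q lies on line LE with LQ:QE = 3:1 ⇒ Q = (0, 3/4)
2. P lies on line QL with QP:PL = 4:(-5) ⇒ P = (0, 15/4)
3. N lies on line PE with PN:NE = 4:5 ⇒ N = (0, 91/36)
2·[QER] = -1/4, 2·[RPN] = 11/9
[QER]:[RPN] = -1/4:11/9 = -9/44

[QER]:[RPN] = -9/44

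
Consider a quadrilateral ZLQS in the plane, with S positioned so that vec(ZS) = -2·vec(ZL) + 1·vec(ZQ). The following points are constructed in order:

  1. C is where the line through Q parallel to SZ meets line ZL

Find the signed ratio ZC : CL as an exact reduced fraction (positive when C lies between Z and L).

ZC:CL = -2

Work in coordinates with Z = (0, 0), L = (1, 0), Q = (0, 1), S = (-2, 1).
1. C is where the line through Q parallel to SZ meets line ZL ⇒ C = (2, 0)
C = Z + t·(L−Z) with t = 2, so ZC:CL = t:(1−t) = 2:-1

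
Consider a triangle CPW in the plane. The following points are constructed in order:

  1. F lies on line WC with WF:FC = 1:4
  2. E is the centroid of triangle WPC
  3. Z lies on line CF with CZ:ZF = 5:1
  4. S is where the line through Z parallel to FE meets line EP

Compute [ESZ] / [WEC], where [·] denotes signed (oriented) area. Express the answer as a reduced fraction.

[ESZ]:[WEC] = 2/27

Assign C = (0, 0), P = (1, 0), W = (0, 1) — the answer is frame-independent, so this choice is without loss of generality.
1. F lies on line WC with WF:FC = 1:4 ⇒ F = (0, 4/5)
2. E is the centroid of triangle WPC ⇒ E = (1/3, 1/3)
3. Z lies on line CF with CZ:ZF = 5:1 ⇒ Z = (0, 2/3)
4. S is where the line through Z parallel to FE meets line EP ⇒ S = (5/27, 11/27)
2·[ESZ] = -2/81, 2·[WEC] = -1/3
[ESZ]:[WEC] = -2/81:-1/3 = 2/27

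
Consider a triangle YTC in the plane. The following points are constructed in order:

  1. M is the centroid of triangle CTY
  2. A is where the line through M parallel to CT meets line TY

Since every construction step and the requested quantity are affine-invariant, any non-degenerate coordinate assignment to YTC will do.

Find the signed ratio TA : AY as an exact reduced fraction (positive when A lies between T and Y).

TA:AY = 1/2

Work in coordinates with Y = (0, 0), T = (1, 0), C = (0, 1).
1. M is the centroid of triangle CTY ⇒ M = (1/3, 1/3)
2. A is where the line through M parallel to CT meets line TY ⇒ A = (2/3, 0)
A = T + t·(Y−T) with t = 1/3, so TA:AY = t:(1−t) = 1/3:2/3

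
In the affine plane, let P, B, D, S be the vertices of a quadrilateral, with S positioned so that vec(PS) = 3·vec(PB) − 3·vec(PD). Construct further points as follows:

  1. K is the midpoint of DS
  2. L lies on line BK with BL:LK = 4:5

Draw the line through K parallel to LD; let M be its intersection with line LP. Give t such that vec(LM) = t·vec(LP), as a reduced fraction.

t = 5/22

Set P = (0, 0), B = (1, 0), D = (0, 1), S = (3, -3); any affine frame gives the same invariant.
1. K is the midpoint of DS ⇒ K = (3/2, -1)
2. L lies on line BK with BL:LK = 4:5 ⇒ L = (11/9, -4/9)
through K parallel to LD: direction (-11/9, 13/9); meets LP at M = (17/18, -34/99)
M = L + t·(P−L) with t = 5/22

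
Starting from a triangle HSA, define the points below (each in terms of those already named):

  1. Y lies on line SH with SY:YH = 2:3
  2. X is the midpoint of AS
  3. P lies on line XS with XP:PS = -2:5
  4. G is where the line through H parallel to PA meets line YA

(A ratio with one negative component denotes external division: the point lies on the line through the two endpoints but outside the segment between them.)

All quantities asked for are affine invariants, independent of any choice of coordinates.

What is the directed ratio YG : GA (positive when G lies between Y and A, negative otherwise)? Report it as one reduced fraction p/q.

YG:GA = -3/5

Work in coordinates with H = (0, 0), S = (1, 0), A = (0, 1).
1. Y lies on line SH with SY:YH = 2:3 ⇒ Y = (3/5, 0)
2. X is the midpoint of AS ⇒ X = (1/2, 1/2)
3. P lies on line XS with XP:PS = -2:5 ⇒ P = (1/6, 5/6)
4. G is where the line through H parallel to PA meets line YA ⇒ G = (3/2, -3/2)
G = Y + t·(A−Y) with t = -3/2, so YG:GA = t:(1−t) = -3/2:5/2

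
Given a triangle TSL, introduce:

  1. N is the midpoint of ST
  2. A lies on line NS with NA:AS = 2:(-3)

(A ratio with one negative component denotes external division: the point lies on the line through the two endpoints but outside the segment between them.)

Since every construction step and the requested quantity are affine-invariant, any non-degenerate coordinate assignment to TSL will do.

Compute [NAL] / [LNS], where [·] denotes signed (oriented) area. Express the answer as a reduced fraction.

[NAL]:[LNS] = -2

Assign T = (0, 0), S = (1, 0), L = (0, 1) — the answer is frame-independent, so this choice is without loss of generality.
1. N is the midpoint of ST ⇒ N = (1/2, 0)
2. A lies on line NS with NA:AS = 2:(-3) ⇒ A = (-1/2, 0)
2·[NAL] = -1, 2·[LNS] = 1/2
[NAL]:[LNS] = -1:1/2 = -2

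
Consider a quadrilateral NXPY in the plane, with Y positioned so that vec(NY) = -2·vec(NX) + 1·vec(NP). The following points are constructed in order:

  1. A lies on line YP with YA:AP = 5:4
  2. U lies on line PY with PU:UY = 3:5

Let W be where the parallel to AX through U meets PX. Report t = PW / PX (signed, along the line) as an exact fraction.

Work in coordinates with N = (0, 0), X = (1, 0), P = (0, 1), Y = (-2, 1).
1. A lies on line YP with YA:AP = 5:4 ⇒ A = (-8/9, 1)
2. U lies on line PY with PU:UY = 3:5 ⇒ U = (-3/4, 1)
through U parallel to AX: direction (17/9, -1); meets PX at W = (27/32, 5/32)
W = P + t·(X−P) with t = 27/32

t = 27/32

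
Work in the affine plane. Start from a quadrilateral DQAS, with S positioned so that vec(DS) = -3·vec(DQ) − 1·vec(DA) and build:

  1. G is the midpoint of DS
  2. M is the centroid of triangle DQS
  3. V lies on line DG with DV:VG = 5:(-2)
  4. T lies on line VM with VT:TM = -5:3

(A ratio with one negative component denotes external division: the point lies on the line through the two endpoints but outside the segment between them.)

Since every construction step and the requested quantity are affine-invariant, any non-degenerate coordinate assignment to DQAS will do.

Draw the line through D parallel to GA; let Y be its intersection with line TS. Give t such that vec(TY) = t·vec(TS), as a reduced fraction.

Set D = (0, 0), Q = (1, 0), A = (0, 1), S = (-3, -1); any affine frame gives the same invariant.
1. G is the midpoint of DS ⇒ G = (-3/2, -1/2)
2. M is the centroid of triangle DQS ⇒ M = (-2/3, -1/3)
3. V lies on line DG with DV:VG = 5:(-2) ⇒ V = (-5/2, -5/6)
4. T lies on line VM with VT:TM = -5:3 ⇒ T = (25/12, 5/12)
through D parallel to GA: direction (3/2, 3/2); meets TS at Y = (-5/22, -5/22)
Y = T + t·(S−T) with t = 5/11

t = 5/11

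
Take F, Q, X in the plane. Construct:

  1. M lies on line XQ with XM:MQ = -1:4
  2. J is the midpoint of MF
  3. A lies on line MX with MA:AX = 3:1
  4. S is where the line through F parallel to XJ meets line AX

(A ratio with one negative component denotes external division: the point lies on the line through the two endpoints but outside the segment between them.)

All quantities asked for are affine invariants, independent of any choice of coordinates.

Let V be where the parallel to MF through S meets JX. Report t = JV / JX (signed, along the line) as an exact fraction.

t = 2

Assign F = (0, 0), Q = (1, 0), X = (0, 1) — the answer is frame-independent, so this choice is without loss of generality.
1. M lies on line XQ with XM:MQ = -1:4 ⇒ M = (-1/3, 4/3)
2. J is the midpoint of MF ⇒ J = (-1/6, 2/3)
3. A lies on line MX with MA:AX = 3:1 ⇒ A = (-1/12, 13/12)
4. S is where the line through F parallel to XJ meets line AX ⇒ S = (1/3, 2/3)
through S parallel to MF: direction (1/3, -4/3); meets JX at V = (1/6, 4/3)
V = J + t·(X−J) with t = 2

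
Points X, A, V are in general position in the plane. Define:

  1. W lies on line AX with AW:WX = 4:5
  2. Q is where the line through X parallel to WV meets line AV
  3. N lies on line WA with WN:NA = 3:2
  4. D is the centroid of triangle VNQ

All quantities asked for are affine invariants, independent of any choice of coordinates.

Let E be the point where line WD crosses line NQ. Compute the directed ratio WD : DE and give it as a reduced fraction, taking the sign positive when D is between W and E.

Choose coordinates X = (0, 0), A = (1, 0), V = (0, 1).
1. W lies on line AX with AW:WX = 4:5 ⇒ W = (5/9, 0)
2. Q is where the line through X parallel to WV meets line AV ⇒ Q = (-5/4, 9/4)
3. N lies on line WA with WN:NA = 3:2 ⇒ N = (37/45, 0)
4. D is the centroid of triangle VNQ ⇒ D = (-77/540, 13/12)
line WD meets NQ at E = (-83/1260, 27/28)
D = W + t·(E−W) with t = 91/81, so WD:DE = 91/81:-10/81

WD:DE = -91/10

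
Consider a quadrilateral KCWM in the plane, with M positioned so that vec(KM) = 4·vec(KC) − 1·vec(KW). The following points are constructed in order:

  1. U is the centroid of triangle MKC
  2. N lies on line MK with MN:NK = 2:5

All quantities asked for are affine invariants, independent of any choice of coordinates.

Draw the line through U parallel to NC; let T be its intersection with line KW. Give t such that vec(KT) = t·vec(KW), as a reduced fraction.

Choose coordinates K = (0, 0), C = (1, 0), W = (0, 1), M = (4, -1).
1. U is the centroid of triangle MKC ⇒ U = (5/3, -1/3)
2. N lies on line MK with MN:NK = 2:5 ⇒ N = (20/7, -5/7)
through U parallel to NC: direction (-13/7, 5/7); meets KW at T = (0, 4/13)
T = K + t·(W−K) with t = 4/13

t = 4/13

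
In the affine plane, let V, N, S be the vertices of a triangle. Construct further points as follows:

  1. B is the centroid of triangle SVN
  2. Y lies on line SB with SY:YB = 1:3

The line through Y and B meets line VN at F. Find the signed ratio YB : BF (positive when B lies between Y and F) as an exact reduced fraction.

Set V = (0, 0), N = (1, 0), S = (0, 1); any affine frame gives the same invariant.
1. B is the centroid of triangle SVN ⇒ B = (1/3, 1/3)
2. Y lies on line SB with SY:YB = 1:3 ⇒ Y = (1/12, 5/6)
line YB meets VN at F = (1/2, 0)
B = Y + t·(F−Y) with t = 3/5, so YB:BF = 3/5:2/5

YB:BF = 3/2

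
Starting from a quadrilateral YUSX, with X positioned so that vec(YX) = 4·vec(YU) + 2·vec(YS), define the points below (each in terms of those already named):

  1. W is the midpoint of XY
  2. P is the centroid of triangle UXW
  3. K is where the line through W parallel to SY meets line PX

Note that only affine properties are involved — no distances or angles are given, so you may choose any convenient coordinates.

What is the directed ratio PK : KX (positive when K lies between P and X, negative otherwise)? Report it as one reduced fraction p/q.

PK:KX = -1/6

Set Y = (0, 0), U = (1, 0), S = (0, 1), X = (4, 2); any affine frame gives the same invariant.
1. W is the midpoint of XY ⇒ W = (2, 1)
2. P is the centroid of triangle UXW ⇒ P = (7/3, 1)
3. K is where the line through W parallel to SY meets line PX ⇒ K = (2, 4/5)
K = P + t·(X−P) with t = -1/5, so PK:KX = t:(1−t) = -1/5:6/5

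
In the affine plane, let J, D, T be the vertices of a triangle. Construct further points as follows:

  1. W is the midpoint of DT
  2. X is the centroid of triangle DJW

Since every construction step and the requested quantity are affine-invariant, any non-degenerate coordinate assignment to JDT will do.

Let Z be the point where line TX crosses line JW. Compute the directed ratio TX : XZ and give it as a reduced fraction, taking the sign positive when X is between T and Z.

TX:XZ = -4

Set J = (0, 0), D = (1, 0), T = (0, 1); any affine frame gives the same invariant.
1. W is the midpoint of DT ⇒ W = (1/2, 1/2)
2. X is the centroid of triangle DJW ⇒ X = (1/2, 1/6)
line TX meets JW at Z = (3/8, 3/8)
X = T + t·(Z−T) with t = 4/3, so TX:XZ = 4/3:-1/3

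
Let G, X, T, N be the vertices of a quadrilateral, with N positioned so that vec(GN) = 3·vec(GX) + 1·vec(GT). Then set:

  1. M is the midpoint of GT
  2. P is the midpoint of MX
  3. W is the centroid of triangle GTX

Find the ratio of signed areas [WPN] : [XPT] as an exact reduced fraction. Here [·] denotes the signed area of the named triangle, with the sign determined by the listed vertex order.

Work in coordinates with G = (0, 0), X = (1, 0), T = (0, 1), N = (3, 1).
1. M is the midpoint of GT ⇒ M = (0, 1/2)
2. P is the midpoint of MX ⇒ P = (1/2, 1/4)
3. W is the centroid of triangle GTX ⇒ W = (1/3, 1/3)
2·[WPN] = 1/3, 2·[XPT] = -1/4
[WPN]:[XPT] = 1/3:-1/4 = -4/3

[WPN]:[XPT] = -4/3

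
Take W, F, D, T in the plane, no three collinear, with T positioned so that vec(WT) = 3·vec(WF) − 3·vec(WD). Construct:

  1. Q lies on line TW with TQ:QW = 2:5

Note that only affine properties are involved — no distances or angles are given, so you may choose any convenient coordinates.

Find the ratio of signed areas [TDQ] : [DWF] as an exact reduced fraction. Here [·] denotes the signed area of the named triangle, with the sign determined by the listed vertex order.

[TDQ]:[DWF] = 6/7

Choose coordinates W = (0, 0), F = (1, 0), D = (0, 1), T = (3, -3).
1. Q lies on line TW with TQ:QW = 2:5 ⇒ Q = (15/7, -15/7)
2·[TDQ] = 6/7, 2·[DWF] = 1
[TDQ]:[DWF] = 6/7:1 = 6/7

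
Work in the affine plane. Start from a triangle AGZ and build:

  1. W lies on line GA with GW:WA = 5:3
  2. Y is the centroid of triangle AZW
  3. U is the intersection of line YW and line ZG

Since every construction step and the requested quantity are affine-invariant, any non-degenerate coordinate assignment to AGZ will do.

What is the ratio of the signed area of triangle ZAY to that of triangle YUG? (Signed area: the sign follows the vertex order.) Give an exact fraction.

Set A = (0, 0), G = (1, 0), Z = (0, 1); any affine frame gives the same invariant.
1. W lies on line GA with GW:WA = 5:3 ⇒ W = (3/8, 0)
2. Y is the centroid of triangle AZW ⇒ Y = (1/8, 1/3)
3. U is the intersection of line YW and line ZG ⇒ U = (-3/2, 5/2)
2·[ZAY] = 1/8, 2·[YUG] = -65/48
[ZAY]:[YUG] = 1/8:-65/48 = -6/65

[ZAY]:[YUG] = -6/65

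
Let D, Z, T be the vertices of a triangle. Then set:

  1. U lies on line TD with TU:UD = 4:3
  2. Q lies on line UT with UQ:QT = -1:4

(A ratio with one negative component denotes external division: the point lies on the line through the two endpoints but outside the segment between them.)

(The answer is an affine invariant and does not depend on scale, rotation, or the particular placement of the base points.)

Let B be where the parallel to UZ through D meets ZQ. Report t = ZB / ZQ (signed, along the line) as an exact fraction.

Set D = (0, 0), Z = (1, 0), T = (0, 1); any affine frame gives the same invariant.
1. U lies on line TD with TU:UD = 4:3 ⇒ U = (0, 3/7)
2. Q lies on line UT with UQ:QT = -1:4 ⇒ Q = (0, 5/21)
through D parallel to UZ: direction (1, -3/7); meets ZQ at B = (-5/4, 15/28)
B = Z + t·(Q−Z) with t = 9/4

t = 9/4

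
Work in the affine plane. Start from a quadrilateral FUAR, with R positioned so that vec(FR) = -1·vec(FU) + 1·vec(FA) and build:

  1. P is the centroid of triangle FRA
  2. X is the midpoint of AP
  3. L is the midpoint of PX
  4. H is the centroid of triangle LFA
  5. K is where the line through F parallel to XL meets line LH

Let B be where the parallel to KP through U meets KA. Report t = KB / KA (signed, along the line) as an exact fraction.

t = 1/2

Choose coordinates F = (0, 0), U = (1, 0), A = (0, 1), R = (-1, 1).
1. P is the centroid of triangle FRA ⇒ P = (-1/3, 2/3)
2. X is the midpoint of AP ⇒ X = (-1/6, 5/6)
3. L is the midpoint of PX ⇒ L = (-1/4, 3/4)
4. H is the centroid of triangle LFA ⇒ H = (-1/12, 7/12)
5. K is where the line through F parallel to XL meets line LH ⇒ K = (1/4, 1/4)
through U parallel to KP: direction (-7/12, 5/12); meets KA at B = (1/8, 5/8)
B = K + t·(A−K) with t = 1/2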